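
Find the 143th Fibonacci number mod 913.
574

Matrix identity: Q^n = [[F_(n+1), F_n], [F_n, F_(n-1)]] with Q = [[1,1],[1,0]].
n = 143 = 10001111₂. Square-and-multiply, entries mod 913:
Q^1 = [[1,1],[1,0]]
Q^2 = (Q^1)² = [[2,1],[1,1]]
Q^4 = (Q^2)² = [[5,3],[3,2]]
Q^8 = (Q^4)² = [[34,21],[21,13]]
Q^17 = (Q^8)²·Q = [[758,684],[684,74]]
Q^35 = (Q^17)²·Q = [[63,687],[687,289]]
Q^71 = (Q^35)²·Q = [[144,265],[265,792]]
Q^143 = (Q^71)²·Q = [[278,574],[574,617]]
F_143 mod 913 = Q^143[0][1] = 574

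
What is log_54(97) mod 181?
67

Baby-step giant-step with step n = ⌈√181⌉ = 14.
Baby steps 54^j mod 181 (j:value) for j=0..13: 0:1, 1:54, 2:20, 3:175, 4:38, 5:61, 6:36, 7:134, 8:177, 9:146, 10:101, 11:24, 12:29, 13:118.
Giant-step multiplier: 54^(-14) ≡ 54^(180-14) = 54^166 ≡ 137 (mod 181).
Giant steps γ_i = 97·137^i mod 181: γ_0=97, γ_1=76, γ_2=95, γ_3=164, γ_4=24 (in table at j=11).
x = i·n + j = 4·14 + 11 = 67.
Check: 54^67 ≡ 97 (mod 181).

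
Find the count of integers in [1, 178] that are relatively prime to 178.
88

178 = 2 × 89
φ(n) = n × ∏(1 - 1/p) for each prime p dividing n
φ(178) = 178 × (1 - 1/2) × (1 - 1/89) = 88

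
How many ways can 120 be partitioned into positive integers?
1844349560

p(n) counts ways to write n as a sum of positive integers (order ignored).
Euler's pentagonal recurrence: p(k) = p(k-1) + p(k-2) - p(k-5) - p(k-7) + p(k-12) + p(k-15) - ... (offsets j(3j∓1)/2, signs ++--, p(0)=1, p(<0)=0).
DP table for k = 0..119: p(0)=1, p(1)=1, p(2)=2, p(3)=3, p(4)=5, p(5)=7, p(6)=11, p(7)=15, p(8)=22, p(9)=30, p(10)=42, p(11)=56, p(12)=77, p(13)=101, p(14)=135, p(15)=176, p(16)=231, p(17)=297, p(18)=385, p(19)=490, p(20)=627, p(21)=792, p(22)=1002, p(23)=1255, p(24)=1575, p(25)=1958, p(26)=2436, p(27)=3010, p(28)=3718, p(29)=4565, p(30)=5604, p(31)=6842, p(32)=8349, p(33)=10143, p(34)=12310, p(35)=14883, p(36)=17977, p(37)=21637, p(38)=26015, p(39)=31185, p(40)=37338, p(41)=44583, p(42)=53174, p(43)=63261, p(44)=75175, p(45)=89134, p(46)=105558, p(47)=124754, p(48)=147273, p(49)=173525, p(50)=204226, p(51)=239943, p(52)=281589, p(53)=329931, p(54)=386155, p(55)=451276, p(56)=526823, p(57)=614154, p(58)=715220, p(59)=831820, p(60)=966467, p(61)=1121505, p(62)=1300156, p(63)=1505499, p(64)=1741630, p(65)=2012558, p(66)=2323520, p(67)=2679689, p(68)=3087735, p(69)=3554345, p(70)=4087968, p(71)=4697205, p(72)=5392783, p(73)=6185689, p(74)=7089500, p(75)=8118264, p(76)=9289091, p(77)=10619863, p(78)=12132164, p(79)=13848650, p(80)=15796476, p(81)=18004327, p(82)=20506255, p(83)=23338469, p(84)=26543660, p(85)=30167357, p(86)=34262962, p(87)=38887673, p(88)=44108109, p(89)=49995925, p(90)=56634173, p(91)=64112359, p(92)=72533807, p(93)=82010177, p(94)=92669720, p(95)=104651419, p(96)=118114304, p(97)=133230930, p(98)=150198136, p(99)=169229875, p(100)=190569292, p(101)=214481126, p(102)=241265379, p(103)=271248950, p(104)=304801365, p(105)=342325709, p(106)=384276336, p(107)=431149389, p(108)=483502844, p(109)=541946240, p(110)=607163746, p(111)=679903203, p(112)=761002156, p(113)=851376628, p(114)=952050665, p(115)=1064144451, p(116)=1188908248, p(117)=1327710076, p(118)=1482074143, p(119)=1653668665.
Final step: p(120) = p(119) + p(118) - p(115) - p(113) + p(108) + p(105) - p(98) - p(94) + p(85) + p(80) - p(69) - p(63) + p(50) + p(43) - p(28) - p(20) + p(3)
= 1653668665 + 1482074143 - 1064144451 - 851376628 + 483502844 + 342325709 - 150198136 - 92669720 + 30167357 + 15796476 - 3554345 - 1505499 + 204226 + 63261 - 3718 - 627 + 3
= 1844349560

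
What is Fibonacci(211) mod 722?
575

Matrix identity: Q^n = [[F_(n+1), F_n], [F_n, F_(n-1)]] with Q = [[1,1],[1,0]].
n = 211 = 11010011₂. Square-and-multiply, entries mod 722:
Q^1 = [[1,1],[1,0]]
Q^3 = (Q^1)²·Q = [[3,2],[2,1]]
Q^6 = (Q^3)² = [[13,8],[8,5]]
Q^13 = (Q^6)²·Q = [[377,233],[233,144]]
Q^26 = (Q^13)² = [[34,97],[97,659]]
Q^52 = (Q^26)² = [[457,75],[75,382]]
Q^105 = (Q^52)²·Q = [[151,40],[40,111]]
Q^211 = (Q^105)²·Q = [[225,575],[575,372]]
F_211 mod 722 = Q^211[0][1] = 575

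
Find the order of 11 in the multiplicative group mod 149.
148

149 is prime, so ord(11) divides φ(149) = 148.
Divisors of 148: 1, 2, 4, 37, 74, 148.
Repeated squaring: 11^1 ≡ 11, 11^2 ≡ 121, 11^4 ≡ 39, 11^8 ≡ 31, 11^16 ≡ 67, 11^32 ≡ 19, 11^64 ≡ 63, 11^128 ≡ 95 (mod 149).
Test 11^d mod 149 for each divisor d in increasing order:
11^1 ≡ 11
11^2 ≡ 121
11^4 ≡ 39
11^37 = 11^32·11^4·11^1 ≡ 105
11^74 = 11^64·11^8·11^2 ≡ 148
11^148 = 11^128·11^16·11^4 ≡ 1  ← first divisor giving 1
The order is 148.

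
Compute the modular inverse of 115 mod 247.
58

gcd(115, 247) = 1, so the inverse exists.
Extended Euclidean algorithm on (247, 115):
247 = 2 × 115 + 17  ⟹  17 = (1)·247 + (-2)·115
115 = 6 × 17 + 13  ⟹  13 = (-6)·247 + (13)·115
17 = 1 × 13 + 4  ⟹  4 = (7)·247 + (-15)·115
13 = 3 × 4 + 1  ⟹  1 = (-27)·247 + (58)·115
So (58)·115 ≡ 1 (mod 247), i.e. 115^(-1) ≡ 58 (mod 247).
Check: 115 × 58 = 6670 ≡ 1 (mod 247)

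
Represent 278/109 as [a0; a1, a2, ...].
[2; 1, 1, 4, 2, 5]

Euclidean algorithm steps:
278 = 2 × 109 + 60
109 = 1 × 60 + 49
60 = 1 × 49 + 11
49 = 4 × 11 + 5
11 = 2 × 5 + 1
5 = 5 × 1 + 0
Continued fraction: [2; 1, 1, 4, 2, 5]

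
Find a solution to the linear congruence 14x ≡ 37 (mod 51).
x ≡ 50 (mod 51)

gcd(14, 51) = 1, which divides 37, so solutions exist.
Find 14^(-1) mod 51 by the extended Euclidean algorithm:
51 = 3 × 14 + 9  ⟹  9 = (1)·51 + (-3)·14
14 = 1 × 9 + 5  ⟹  5 = (-1)·51 + (4)·14
9 = 1 × 5 + 4  ⟹  4 = (2)·51 + (-7)·14
5 = 1 × 4 + 1  ⟹  1 = (-3)·51 + (11)·14
So (11)·14 ≡ 1 (mod 51), i.e. 14^(-1) ≡ 11 (mod 51).
x ≡ 11 × 37 = 407 ≡ 50 (mod 51).
Check: 14 × 50 = 700 ≡ 37 (mod 51).
Unique solution: x ≡ 50 (mod 51)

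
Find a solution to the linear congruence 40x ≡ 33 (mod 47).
x ≡ 2 (mod 47)

gcd(40, 47) = 1, which divides 33, so solutions exist.
Find 40^(-1) mod 47 by the extended Euclidean algorithm:
47 = 1 × 40 + 7  ⟹  7 = (1)·47 + (-1)·40
40 = 5 × 7 + 5  ⟹  5 = (-5)·47 + (6)·40
7 = 1 × 5 + 2  ⟹  2 = (6)·47 + (-7)·40
5 = 2 × 2 + 1  ⟹  1 = (-17)·47 + (20)·40
So (20)·40 ≡ 1 (mod 47), i.e. 40^(-1) ≡ 20 (mod 47).
x ≡ 20 × 33 = 660 ≡ 2 (mod 47).
Check: 40 × 2 = 80 ≡ 33 (mod 47).
Unique solution: x ≡ 2 (mod 47)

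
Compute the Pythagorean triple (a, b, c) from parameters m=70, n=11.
(4779, 1540, 5021)

Euclid's formula: a = m² - n², b = 2mn, c = m² + n²
m = 70, n = 11
a = 70² - 11² = 4900 - 121 = 4779
b = 2 × 70 × 11 = 1540
c = 70² + 11² = 4900 + 121 = 5021
Verification: 4779² + 1540² = 22838841 + 2371600 = 25210441 = 5021² ✓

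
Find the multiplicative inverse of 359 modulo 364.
291

gcd(359, 364) = 1, so the inverse exists.
Extended Euclidean algorithm on (364, 359):
364 = 1 × 359 + 5  ⟹  5 = (1)·364 + (-1)·359
359 = 71 × 5 + 4  ⟹  4 = (-71)·364 + (72)·359
5 = 1 × 4 + 1  ⟹  1 = (72)·364 + (-73)·359
So (-73)·359 ≡ 1 (mod 364), i.e. 359^(-1) ≡ -73 ≡ 291 (mod 364).
Check: 359 × 291 = 104469 ≡ 1 (mod 364)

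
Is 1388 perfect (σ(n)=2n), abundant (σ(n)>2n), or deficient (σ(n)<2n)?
deficient

Proper divisors of 1388: sum = 1 + 2 + 4 + 347 + 694 = 1048
Since 1048 < 1388, 1388 is deficient.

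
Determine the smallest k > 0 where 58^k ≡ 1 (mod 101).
25

101 is prime, so ord(58) divides φ(101) = 100.
Divisors of 100: 1, 2, 4, 5, 10, 20, 25, 50, 100.
Repeated squaring: 58^1 ≡ 58, 58^2 ≡ 31, 58^4 ≡ 52, 58^8 ≡ 78, 58^16 ≡ 24, 58^32 ≡ 71, 58^64 ≡ 92 (mod 101).
Test 58^d mod 101 for each divisor d in increasing order:
58^1 ≡ 58
58^2 ≡ 31
58^4 ≡ 52
58^5 = 58^4·58^1 ≡ 87
58^10 = 58^8·58^2 ≡ 95
58^20 = 58^16·58^4 ≡ 36
58^25 = 58^16·58^8·58^1 ≡ 1  ← first divisor giving 1
The order is 25.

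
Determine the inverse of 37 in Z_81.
46

gcd(37, 81) = 1, so the inverse exists.
Extended Euclidean algorithm on (81, 37):
81 = 2 × 37 + 7  ⟹  7 = (1)·81 + (-2)·37
37 = 5 × 7 + 2  ⟹  2 = (-5)·81 + (11)·37
7 = 3 × 2 + 1  ⟹  1 = (16)·81 + (-35)·37
So (-35)·37 ≡ 1 (mod 81), i.e. 37^(-1) ≡ -35 ≡ 46 (mod 81).
Check: 37 × 46 = 1702 ≡ 1 (mod 81)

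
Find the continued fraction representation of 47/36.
[1; 3, 3, 1, 2]

Euclidean algorithm steps:
47 = 1 × 36 + 11
36 = 3 × 11 + 3
11 = 3 × 3 + 2
3 = 1 × 2 + 1
2 = 2 × 1 + 0
Continued fraction: [1; 3, 3, 1, 2]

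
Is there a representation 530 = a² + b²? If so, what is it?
1² + 23² (a=1, b=23)

Factorization: 530 = 2 × 5 × 53
By Fermat: n is sum of two squares iff every prime p ≡ 3 (mod 4) appears to even power.
All primes ≡ 3 (mod 4) appear to even power.
Search a = 0, 1, 2, … for 530 - a² a perfect square: first hit at a = 1: 530 - 1 = 529 = 23².
530 = 1² + 23² = 1 + 529 ✓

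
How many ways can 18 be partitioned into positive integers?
385

p(n) counts ways to write n as a sum of positive integers (order ignored).
Euler's pentagonal recurrence: p(k) = p(k-1) + p(k-2) - p(k-5) - p(k-7) + p(k-12) + p(k-15) - ... (offsets j(3j∓1)/2, signs ++--, p(0)=1, p(<0)=0).
DP table for k = 0..17: p(0)=1, p(1)=1, p(2)=2, p(3)=3, p(4)=5, p(5)=7, p(6)=11, p(7)=15, p(8)=22, p(9)=30, p(10)=42, p(11)=56, p(12)=77, p(13)=101, p(14)=135, p(15)=176, p(16)=231, p(17)=297.
Final step: p(18) = p(17) + p(16) - p(13) - p(11) + p(6) + p(3)
= 297 + 231 - 101 - 56 + 11 + 3
= 385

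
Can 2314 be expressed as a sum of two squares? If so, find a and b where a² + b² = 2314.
17² + 45² (a=17, b=45)

Factorization: 2314 = 2 × 13 × 89
By Fermat: n is sum of two squares iff every prime p ≡ 3 (mod 4) appears to even power.
All primes ≡ 3 (mod 4) appear to even power.
Search a = 0, 1, 2, … for 2314 - a² a perfect square: first hit at a = 17: 2314 - 289 = 2025 = 45².
2314 = 17² + 45² = 289 + 2025 ✓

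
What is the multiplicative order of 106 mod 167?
166

167 is prime, so ord(106) divides φ(167) = 166.
Divisors of 166: 1, 2, 83, 166.
Repeated squaring: 106^1 ≡ 106, 106^2 ≡ 47, 106^4 ≡ 38, 106^8 ≡ 108, 106^16 ≡ 141, 106^32 ≡ 8, 106^64 ≡ 64, 106^128 ≡ 88 (mod 167).
Test 106^d mod 167 for each divisor d in increasing order:
106^1 ≡ 106
106^2 ≡ 47
106^83 = 106^64·106^16·106^2·106^1 ≡ 166
106^166 = 106^128·106^32·106^4·106^2 ≡ 1  ← first divisor giving 1
The order is 166.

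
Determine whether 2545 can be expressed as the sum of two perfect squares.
12² + 49² (a=12, b=49)

Factorization: 2545 = 5 × 509
By Fermat: n is sum of two squares iff every prime p ≡ 3 (mod 4) appears to even power.
All primes ≡ 3 (mod 4) appear to even power.
Search a = 0, 1, 2, … for 2545 - a² a perfect square: first hit at a = 12: 2545 - 144 = 2401 = 49².
2545 = 12² + 49² = 144 + 2401 ✓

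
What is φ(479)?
478

479 = 479
φ(n) = n × ∏(1 - 1/p) for each prime p dividing n
φ(479) = 479 × (1 - 1/479) = 478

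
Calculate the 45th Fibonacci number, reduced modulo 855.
110

Matrix identity: Q^n = [[F_(n+1), F_n], [F_n, F_(n-1)]] with Q = [[1,1],[1,0]].
n = 45 = 101101₂. Square-and-multiply, entries mod 855:
Q^1 = [[1,1],[1,0]]
Q^2 = (Q^1)² = [[2,1],[1,1]]
Q^5 = (Q^2)²·Q = [[8,5],[5,3]]
Q^11 = (Q^5)²·Q = [[144,89],[89,55]]
Q^22 = (Q^11)² = [[442,611],[611,686]]
Q^45 = (Q^22)²·Q = [[188,110],[110,78]]
F_45 mod 855 = Q^45[0][1] = 110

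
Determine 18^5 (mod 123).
42

Repeated squaring. Binary of 5 = 101.
18^1 ≡ 18 (mod 123); 18^2 ≡ 78 (mod 123); 18^4 ≡ 57 (mod 123)
18^5 = 18^1 × 18^4 ≡ 42 (mod 123)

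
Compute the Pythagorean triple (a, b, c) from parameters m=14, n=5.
(171, 140, 221)

Euclid's formula: a = m² - n², b = 2mn, c = m² + n²
m = 14, n = 5
a = 14² - 5² = 196 - 25 = 171
b = 2 × 14 × 5 = 140
c = 14² + 5² = 196 + 25 = 221
Verification: 171² + 140² = 29241 + 19600 = 48841 = 221² ✓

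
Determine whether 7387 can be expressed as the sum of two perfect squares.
Not possible

Factorization: 7387 = 83 × 89
By Fermat: n is sum of two squares iff every prime p ≡ 3 (mod 4) appears to even power.
Prime(s) ≡ 3 (mod 4) with odd exponent: [(83, 1)]
Therefore 7387 cannot be expressed as a² + b².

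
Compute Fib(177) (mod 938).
428

Matrix identity: Q^n = [[F_(n+1), F_n], [F_n, F_(n-1)]] with Q = [[1,1],[1,0]].
n = 177 = 10110001₂. Square-and-multiply, entries mod 938:
Q^1 = [[1,1],[1,0]]
Q^2 = (Q^1)² = [[2,1],[1,1]]
Q^5 = (Q^2)²·Q = [[8,5],[5,3]]
Q^11 = (Q^5)²·Q = [[144,89],[89,55]]
Q^22 = (Q^11)² = [[517,827],[827,628]]
Q^44 = (Q^22)² = [[86,473],[473,551]]
Q^88 = (Q^44)² = [[377,203],[203,174]]
Q^177 = (Q^88)²·Q = [[659,428],[428,231]]
F_177 mod 938 = Q^177[0][1] = 428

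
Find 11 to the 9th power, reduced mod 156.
47

Repeated squaring. Binary of 9 = 1001.
11^1 ≡ 11 (mod 156); 11^2 ≡ 121 (mod 156); 11^4 ≡ 133 (mod 156); 11^8 ≡ 61 (mod 156)
11^9 = 11^1 × 11^8 ≡ 47 (mod 156)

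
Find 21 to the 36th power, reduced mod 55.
1

Repeated squaring. Binary of 36 = 100100.
21^1 ≡ 21 (mod 55); 21^2 ≡ 1 (mod 55); 21^4 ≡ 1 (mod 55); 21^8 ≡ 1 (mod 55); 21^16 ≡ 1 (mod 55); 21^32 ≡ 1 (mod 55)
21^36 = 21^4 × 21^32 ≡ 1 (mod 55)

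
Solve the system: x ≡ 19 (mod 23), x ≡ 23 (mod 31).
364

Using Chinese Remainder Theorem:
M = 23 × 31 = 713
M1 = 31, M2 = 23
y1 = 31^(-1) mod 23 = 3
y2 = 23^(-1) mod 31 = 27
x = (19×31×3 + 23×23×27) mod 713 = 364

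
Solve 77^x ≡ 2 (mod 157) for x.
147

Baby-step giant-step with step n = ⌈√157⌉ = 13.
Baby steps 77^j mod 157 (j:value) for j=0..12: 0:1, 1:77, 2:120, 3:134, 4:113, 5:66, 6:58, 7:70, 8:52, 9:79, 10:117, 11:60, 12:67.
Giant-step multiplier: 77^(-13) ≡ 77^(156-13) = 77^143 ≡ 107 (mod 157).
Giant steps γ_i = 2·107^i mod 157: γ_0=2, γ_1=57, γ_2=133, γ_3=101, γ_4=131, γ_5=44, γ_6=155, γ_7=100, γ_8=24, γ_9=56, γ_10=26, γ_11=113 (in table at j=4).
x = i·n + j = 11·13 + 4 = 147.
Check: 77^147 ≡ 2 (mod 157).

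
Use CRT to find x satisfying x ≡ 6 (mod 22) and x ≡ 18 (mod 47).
864

Using Chinese Remainder Theorem:
M = 22 × 47 = 1034
M1 = 47, M2 = 22
y1 = 47^(-1) mod 22 = 15
y2 = 22^(-1) mod 47 = 15
x = (6×47×15 + 18×22×15) mod 1034 = 864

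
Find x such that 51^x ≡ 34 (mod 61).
36

Baby-step giant-step with step n = ⌈√61⌉ = 8.
Baby steps 51^j mod 61 (j:value) for j=0..7: 0:1, 1:51, 2:39, 3:37, 4:57, 5:40, 6:27, 7:35.
Giant-step multiplier: 51^(-8) ≡ 51^(60-8) = 51^52 ≡ 42 (mod 61).
Giant steps γ_i = 34·42^i mod 61: γ_0=34, γ_1=25, γ_2=13, γ_3=58, γ_4=57 (in table at j=4).
x = i·n + j = 4·8 + 4 = 36.
Check: 51^36 ≡ 34 (mod 61).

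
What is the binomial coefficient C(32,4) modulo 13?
2

Using Lucas' theorem:
Write n=32 and k=4 in base 13:
n in base 13: [2, 6]
k in base 13: [0, 4]
C(32,4) mod 13 = ∏ C(n_i, k_i) mod 13
Digit binomials (mod 13): C(2,0) = 1; C(6,4) = 15 ≡ 2
Product: 1 × 2 = 2 ≡ 2 (mod 13)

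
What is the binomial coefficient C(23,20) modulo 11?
0

Using Lucas' theorem:
Write n=23 and k=20 in base 11:
n in base 11: [2, 1]
k in base 11: [1, 9]
C(23,20) mod 11 = ∏ C(n_i, k_i) mod 11
Digit binomials (mod 11): C(2,1) = 2; C(1,9) = 0 (k_i > n_i)
Product: 2 × 0 = 0 ≡ 0 (mod 11)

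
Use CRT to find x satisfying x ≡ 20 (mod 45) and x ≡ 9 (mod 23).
515

Using Chinese Remainder Theorem:
M = 45 × 23 = 1035
M1 = 23, M2 = 45
y1 = 23^(-1) mod 45 = 2
y2 = 45^(-1) mod 23 = 22
x = (20×23×2 + 9×45×22) mod 1035 = 515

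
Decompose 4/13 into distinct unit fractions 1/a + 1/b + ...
1/4 + 1/18 + 1/468

Greedy algorithm:
4/13: ceiling(13/4) = 4, use 1/4
3/52: ceiling(52/3) = 18, use 1/18
1/468: ceiling(468/1) = 468, use 1/468
Result: 4/13 = 1/4 + 1/18 + 1/468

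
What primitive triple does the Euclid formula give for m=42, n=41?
(83, 3444, 3445)

Euclid's formula: a = m² - n², b = 2mn, c = m² + n²
m = 42, n = 41
a = 42² - 41² = 1764 - 1681 = 83
b = 2 × 42 × 41 = 3444
c = 42² + 41² = 1764 + 1681 = 3445
Verification: 83² + 3444² = 6889 + 11861136 = 11868025 = 3445² ✓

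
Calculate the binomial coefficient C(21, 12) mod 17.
0

Using Lucas' theorem:
Write n=21 and k=12 in base 17:
n in base 17: [1, 4]
k in base 17: [0, 12]
C(21,12) mod 17 = ∏ C(n_i, k_i) mod 17
Digit binomials (mod 17): C(1,0) = 1; C(4,12) = 0 (k_i > n_i)
Product: 1 × 0 = 0 ≡ 0 (mod 17)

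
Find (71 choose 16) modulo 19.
0

Using Lucas' theorem:
Write n=71 and k=16 in base 19:
n in base 19: [3, 14]
k in base 19: [0, 16]
C(71,16) mod 19 = ∏ C(n_i, k_i) mod 19
Digit binomials (mod 19): C(3,0) = 1; C(14,16) = 0 (k_i > n_i)
Product: 1 × 0 = 0 ≡ 0 (mod 19)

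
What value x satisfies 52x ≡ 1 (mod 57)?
34

gcd(52, 57) = 1, so the inverse exists.
Extended Euclidean algorithm on (57, 52):
57 = 1 × 52 + 5  ⟹  5 = (1)·57 + (-1)·52
52 = 10 × 5 + 2  ⟹  2 = (-10)·57 + (11)·52
5 = 2 × 2 + 1  ⟹  1 = (21)·57 + (-23)·52
So (-23)·52 ≡ 1 (mod 57), i.e. 52^(-1) ≡ -23 ≡ 34 (mod 57).
Check: 52 × 34 = 1768 ≡ 1 (mod 57)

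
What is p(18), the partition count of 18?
385

p(n) counts ways to write n as a sum of positive integers (order ignored).
Euler's pentagonal recurrence: p(k) = p(k-1) + p(k-2) - p(k-5) - p(k-7) + p(k-12) + p(k-15) - ... (offsets j(3j∓1)/2, signs ++--, p(0)=1, p(<0)=0).
DP table for k = 0..17: p(0)=1, p(1)=1, p(2)=2, p(3)=3, p(4)=5, p(5)=7, p(6)=11, p(7)=15, p(8)=22, p(9)=30, p(10)=42, p(11)=56, p(12)=77, p(13)=101, p(14)=135, p(15)=176, p(16)=231, p(17)=297.
Final step: p(18) = p(17) + p(16) - p(13) - p(11) + p(6) + p(3)
= 297 + 231 - 101 - 56 + 11 + 3
= 385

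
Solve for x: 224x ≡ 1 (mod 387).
368

gcd(224, 387) = 1, so the inverse exists.
Extended Euclidean algorithm on (387, 224):
387 = 1 × 224 + 163  ⟹  163 = (1)·387 + (-1)·224
224 = 1 × 163 + 61  ⟹  61 = (-1)·387 + (2)·224
163 = 2 × 61 + 41  ⟹  41 = (3)·387 + (-5)·224
61 = 1 × 41 + 20  ⟹  20 = (-4)·387 + (7)·224
41 = 2 × 20 + 1  ⟹  1 = (11)·387 + (-19)·224
So (-19)·224 ≡ 1 (mod 387), i.e. 224^(-1) ≡ -19 ≡ 368 (mod 387).
Check: 224 × 368 = 82432 ≡ 1 (mod 387)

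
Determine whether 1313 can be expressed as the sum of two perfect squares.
17² + 32² (a=17, b=32)

Factorization: 1313 = 13 × 101
By Fermat: n is sum of two squares iff every prime p ≡ 3 (mod 4) appears to even power.
All primes ≡ 3 (mod 4) appear to even power.
Search a = 0, 1, 2, … for 1313 - a² a perfect square: first hit at a = 17: 1313 - 289 = 1024 = 32².
1313 = 17² + 32² = 289 + 1024 ✓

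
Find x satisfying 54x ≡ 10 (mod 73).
x ≡ 11 (mod 73)

gcd(54, 73) = 1, which divides 10, so solutions exist.
Find 54^(-1) mod 73 by the extended Euclidean algorithm:
73 = 1 × 54 + 19  ⟹  19 = (1)·73 + (-1)·54
54 = 2 × 19 + 16  ⟹  16 = (-2)·73 + (3)·54
19 = 1 × 16 + 3  ⟹  3 = (3)·73 + (-4)·54
16 = 5 × 3 + 1  ⟹  1 = (-17)·73 + (23)·54
So (23)·54 ≡ 1 (mod 73), i.e. 54^(-1) ≡ 23 (mod 73).
x ≡ 23 × 10 = 230 ≡ 11 (mod 73).
Check: 54 × 11 = 594 ≡ 10 (mod 73).
Unique solution: x ≡ 11 (mod 73)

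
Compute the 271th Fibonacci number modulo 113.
108

Matrix identity: Q^n = [[F_(n+1), F_n], [F_n, F_(n-1)]] with Q = [[1,1],[1,0]].
n = 271 = 100001111₂. Square-and-multiply, entries mod 113:
Q^1 = [[1,1],[1,0]]
Q^2 = (Q^1)² = [[2,1],[1,1]]
Q^4 = (Q^2)² = [[5,3],[3,2]]
Q^8 = (Q^4)² = [[34,21],[21,13]]
Q^16 = (Q^8)² = [[15,83],[83,45]]
Q^33 = (Q^16)²·Q = [[3,108],[108,8]]
Q^67 = (Q^33)²·Q = [[92,34],[34,58]]
Q^135 = (Q^67)²·Q = [[30,15],[15,15]]
Q^271 = (Q^135)²·Q = [[105,108],[108,110]]
F_271 mod 113 = Q^271[0][1] = 108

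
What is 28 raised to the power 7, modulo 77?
63

Repeated squaring. Binary of 7 = 111.
28^1 ≡ 28 (mod 77); 28^2 ≡ 14 (mod 77); 28^4 ≡ 42 (mod 77)
28^7 = 28^1 × 28^2 × 28^4 ≡ 63 (mod 77)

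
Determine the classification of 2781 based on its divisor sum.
deficient

Proper divisors of 2781: sum = 1 + 3 + 9 + 27 + 103 + 309 + 927 = 1379
Since 1379 < 2781, 2781 is deficient.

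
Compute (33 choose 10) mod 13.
0

Using Lucas' theorem:
Write n=33 and k=10 in base 13:
n in base 13: [2, 7]
k in base 13: [0, 10]
C(33,10) mod 13 = ∏ C(n_i, k_i) mod 13
Digit binomials (mod 13): C(2,0) = 1; C(7,10) = 0 (k_i > n_i)
Product: 1 × 0 = 0 ≡ 0 (mod 13)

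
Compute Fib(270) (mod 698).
314

Matrix identity: Q^n = [[F_(n+1), F_n], [F_n, F_(n-1)]] with Q = [[1,1],[1,0]].
n = 270 = 100001110₂. Square-and-multiply, entries mod 698:
Q^1 = [[1,1],[1,0]]
Q^2 = (Q^1)² = [[2,1],[1,1]]
Q^4 = (Q^2)² = [[5,3],[3,2]]
Q^8 = (Q^4)² = [[34,21],[21,13]]
Q^16 = (Q^8)² = [[201,289],[289,610]]
Q^33 = (Q^16)²·Q = [[227,376],[376,549]]
Q^67 = (Q^33)²·Q = [[269,257],[257,12]]
Q^135 = (Q^67)²·Q = [[529,206],[206,323]]
Q^270 = (Q^135)² = [[499,314],[314,185]]
F_270 mod 698 = Q^270[0][1] = 314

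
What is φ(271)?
270

271 = 271
φ(n) = n × ∏(1 - 1/p) for each prime p dividing n
φ(271) = 271 × (1 - 1/271) = 270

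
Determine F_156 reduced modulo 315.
207

Matrix identity: Q^n = [[F_(n+1), F_n], [F_n, F_(n-1)]] with Q = [[1,1],[1,0]].
n = 156 = 10011100₂. Square-and-multiply, entries mod 315:
Q^1 = [[1,1],[1,0]]
Q^2 = (Q^1)² = [[2,1],[1,1]]
Q^4 = (Q^2)² = [[5,3],[3,2]]
Q^9 = (Q^4)²·Q = [[55,34],[34,21]]
Q^19 = (Q^9)²·Q = [[150,86],[86,64]]
Q^39 = (Q^19)²·Q = [[105,286],[286,134]]
Q^78 = (Q^39)² = [[211,314],[314,212]]
Q^156 = (Q^78)² = [[107,207],[207,215]]
F_156 mod 315 = Q^156[0][1] = 207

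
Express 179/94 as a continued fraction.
[1; 1, 9, 2, 4]

Euclidean algorithm steps:
179 = 1 × 94 + 85
94 = 1 × 85 + 9
85 = 9 × 9 + 4
9 = 2 × 4 + 1
4 = 4 × 1 + 0
Continued fraction: [1; 1, 9, 2, 4]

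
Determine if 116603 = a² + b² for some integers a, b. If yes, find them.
Not possible

Factorization: 116603 = 17 × 19^3
By Fermat: n is sum of two squares iff every prime p ≡ 3 (mod 4) appears to even power.
Prime(s) ≡ 3 (mod 4) with odd exponent: [(19, 3)]
Therefore 116603 cannot be expressed as a² + b².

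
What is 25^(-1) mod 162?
13

gcd(25, 162) = 1, so the inverse exists.
Extended Euclidean algorithm on (162, 25):
162 = 6 × 25 + 12  ⟹  12 = (1)·162 + (-6)·25
25 = 2 × 12 + 1  ⟹  1 = (-2)·162 + (13)·25
So (13)·25 ≡ 1 (mod 162), i.e. 25^(-1) ≡ 13 (mod 162).
Check: 25 × 13 = 325 ≡ 1 (mod 162)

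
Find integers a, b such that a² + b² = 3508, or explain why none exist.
12² + 58² (a=12, b=58)

Factorization: 3508 = 2^2 × 877
By Fermat: n is sum of two squares iff every prime p ≡ 3 (mod 4) appears to even power.
All primes ≡ 3 (mod 4) appear to even power.
Search a = 0, 1, 2, … for 3508 - a² a perfect square: first hit at a = 12: 3508 - 144 = 3364 = 58².
3508 = 12² + 58² = 144 + 3364 ✓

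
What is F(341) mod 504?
5

Matrix identity: Q^n = [[F_(n+1), F_n], [F_n, F_(n-1)]] with Q = [[1,1],[1,0]].
n = 341 = 101010101₂. Square-and-multiply, entries mod 504:
Q^1 = [[1,1],[1,0]]
Q^2 = (Q^1)² = [[2,1],[1,1]]
Q^5 = (Q^2)²·Q = [[8,5],[5,3]]
Q^10 = (Q^5)² = [[89,55],[55,34]]
Q^21 = (Q^10)²·Q = [[71,362],[362,213]]
Q^42 = (Q^21)² = [[5,496],[496,13]]
Q^85 = (Q^42)²·Q = [[449,89],[89,360]]
Q^170 = (Q^85)² = [[362,433],[433,433]]
Q^341 = (Q^170)²·Q = [[8,5],[5,3]]
F_341 mod 504 = Q^341[0][1] = 5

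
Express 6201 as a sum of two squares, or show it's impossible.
24² + 75² (a=24, b=75)

Factorization: 6201 = 3^2 × 13 × 53
By Fermat: n is sum of two squares iff every prime p ≡ 3 (mod 4) appears to even power.
All primes ≡ 3 (mod 4) appear to even power.
Search a = 0, 1, 2, … for 6201 - a² a perfect square: first hit at a = 24: 6201 - 576 = 5625 = 75².
6201 = 24² + 75² = 576 + 5625 ✓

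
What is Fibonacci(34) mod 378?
1

Matrix identity: Q^n = [[F_(n+1), F_n], [F_n, F_(n-1)]] with Q = [[1,1],[1,0]].
n = 34 = 100010₂. Square-and-multiply, entries mod 378:
Q^1 = [[1,1],[1,0]]
Q^2 = (Q^1)² = [[2,1],[1,1]]
Q^4 = (Q^2)² = [[5,3],[3,2]]
Q^8 = (Q^4)² = [[34,21],[21,13]]
Q^17 = (Q^8)²·Q = [[316,85],[85,231]]
Q^34 = (Q^17)² = [[107,1],[1,106]]
F_34 mod 378 = Q^34[0][1] = 1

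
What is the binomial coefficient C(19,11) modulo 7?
3

Using Lucas' theorem:
Write n=19 and k=11 in base 7:
n in base 7: [2, 5]
k in base 7: [1, 4]
C(19,11) mod 7 = ∏ C(n_i, k_i) mod 7
Digit binomials (mod 7): C(2,1) = 2; C(5,4) = 5
Product: 2 × 5 = 10 ≡ 3 (mod 7)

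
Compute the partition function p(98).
150198136

p(n) counts ways to write n as a sum of positive integers (order ignored).
Euler's pentagonal recurrence: p(k) = p(k-1) + p(k-2) - p(k-5) - p(k-7) + p(k-12) + p(k-15) - ... (offsets j(3j∓1)/2, signs ++--, p(0)=1, p(<0)=0).
DP table for k = 0..97: p(0)=1, p(1)=1, p(2)=2, p(3)=3, p(4)=5, p(5)=7, p(6)=11, p(7)=15, p(8)=22, p(9)=30, p(10)=42, p(11)=56, p(12)=77, p(13)=101, p(14)=135, p(15)=176, p(16)=231, p(17)=297, p(18)=385, p(19)=490, p(20)=627, p(21)=792, p(22)=1002, p(23)=1255, p(24)=1575, p(25)=1958, p(26)=2436, p(27)=3010, p(28)=3718, p(29)=4565, p(30)=5604, p(31)=6842, p(32)=8349, p(33)=10143, p(34)=12310, p(35)=14883, p(36)=17977, p(37)=21637, p(38)=26015, p(39)=31185, p(40)=37338, p(41)=44583, p(42)=53174, p(43)=63261, p(44)=75175, p(45)=89134, p(46)=105558, p(47)=124754, p(48)=147273, p(49)=173525, p(50)=204226, p(51)=239943, p(52)=281589, p(53)=329931, p(54)=386155, p(55)=451276, p(56)=526823, p(57)=614154, p(58)=715220, p(59)=831820, p(60)=966467, p(61)=1121505, p(62)=1300156, p(63)=1505499, p(64)=1741630, p(65)=2012558, p(66)=2323520, p(67)=2679689, p(68)=3087735, p(69)=3554345, p(70)=4087968, p(71)=4697205, p(72)=5392783, p(73)=6185689, p(74)=7089500, p(75)=8118264, p(76)=9289091, p(77)=10619863, p(78)=12132164, p(79)=13848650, p(80)=15796476, p(81)=18004327, p(82)=20506255, p(83)=23338469, p(84)=26543660, p(85)=30167357, p(86)=34262962, p(87)=38887673, p(88)=44108109, p(89)=49995925, p(90)=56634173, p(91)=64112359, p(92)=72533807, p(93)=82010177, p(94)=92669720, p(95)=104651419, p(96)=118114304, p(97)=133230930.
Final step: p(98) = p(97) + p(96) - p(93) - p(91) + p(86) + p(83) - p(76) - p(72) + p(63) + p(58) - p(47) - p(41) + p(28) + p(21) - p(6)
= 133230930 + 118114304 - 82010177 - 64112359 + 34262962 + 23338469 - 9289091 - 5392783 + 1505499 + 715220 - 124754 - 44583 + 3718 + 792 - 11
= 150198136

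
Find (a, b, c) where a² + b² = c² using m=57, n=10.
(3149, 1140, 3349)

Euclid's formula: a = m² - n², b = 2mn, c = m² + n²
m = 57, n = 10
a = 57² - 10² = 3249 - 100 = 3149
b = 2 × 57 × 10 = 1140
c = 57² + 10² = 3249 + 100 = 3349
Verification: 3149² + 1140² = 9916201 + 1299600 = 11215801 = 3349² ✓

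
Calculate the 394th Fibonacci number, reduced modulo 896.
55

Matrix identity: Q^n = [[F_(n+1), F_n], [F_n, F_(n-1)]] with Q = [[1,1],[1,0]].
n = 394 = 110001010₂. Square-and-multiply, entries mod 896:
Q^1 = [[1,1],[1,0]]
Q^3 = (Q^1)²·Q = [[3,2],[2,1]]
Q^6 = (Q^3)² = [[13,8],[8,5]]
Q^12 = (Q^6)² = [[233,144],[144,89]]
Q^24 = (Q^12)² = [[657,672],[672,881]]
Q^49 = (Q^24)²·Q = [[225,673],[673,448]]
Q^98 = (Q^49)² = [[2,449],[449,449]]
Q^197 = (Q^98)²·Q = [[8,5],[5,3]]
Q^394 = (Q^197)² = [[89,55],[55,34]]
F_394 mod 896 = Q^394[0][1] = 55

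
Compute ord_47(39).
46

47 is prime, so ord(39) divides φ(47) = 46.
Divisors of 46: 1, 2, 23, 46.
Repeated squaring: 39^1 ≡ 39, 39^2 ≡ 17, 39^4 ≡ 7, 39^8 ≡ 2, 39^16 ≡ 4, 39^32 ≡ 16 (mod 47).
Test 39^d mod 47 for each divisor d in increasing order:
39^1 ≡ 39
39^2 ≡ 17
39^23 = 39^16·39^4·39^2·39^1 ≡ 46
39^46 = 39^32·39^8·39^4·39^2 ≡ 1  ← first divisor giving 1
The order is 46.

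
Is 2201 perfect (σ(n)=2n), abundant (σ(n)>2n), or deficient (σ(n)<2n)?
deficient

Proper divisors of 2201: sum = 1 + 31 + 71 = 103
Since 103 < 2201, 2201 is deficient.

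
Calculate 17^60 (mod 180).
1

Repeated squaring. Binary of 60 = 111100.
17^1 ≡ 17 (mod 180); 17^2 ≡ 109 (mod 180); 17^4 ≡ 1 (mod 180); 17^8 ≡ 1 (mod 180); 17^16 ≡ 1 (mod 180); 17^32 ≡ 1 (mod 180)
17^60 = 17^4 × 17^8 × 17^16 × 17^32 ≡ 1 (mod 180)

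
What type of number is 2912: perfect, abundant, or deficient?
abundant

Proper divisors of 2912: sum = 1 + 2 + 4 + 7 + 8 + 13 + 14 + 16 + ... + 364 + 416 + 728 + 1456 (23 divisors) = 4144
Since 4144 > 2912, 2912 is abundant.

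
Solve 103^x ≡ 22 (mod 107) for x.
91

Baby-step giant-step with step n = ⌈√107⌉ = 11.
Baby steps 103^j mod 107 (j:value) for j=0..10: 0:1, 1:103, 2:16, 3:43, 4:42, 5:46, 6:30, 7:94, 8:52, 9:6, 10:83.
Giant-step multiplier: 103^(-11) ≡ 103^(106-11) = 103^95 ≡ 68 (mod 107).
Giant steps γ_i = 22·68^i mod 107: γ_0=22, γ_1=105, γ_2=78, γ_3=61, γ_4=82, γ_5=12, γ_6=67, γ_7=62, γ_8=43 (in table at j=3).
x = i·n + j = 8·11 + 3 = 91.
Check: 103^91 ≡ 22 (mod 107).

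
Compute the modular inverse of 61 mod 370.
91

gcd(61, 370) = 1, so the inverse exists.
Extended Euclidean algorithm on (370, 61):
370 = 6 × 61 + 4  ⟹  4 = (1)·370 + (-6)·61
61 = 15 × 4 + 1  ⟹  1 = (-15)·370 + (91)·61
So (91)·61 ≡ 1 (mod 370), i.e. 61^(-1) ≡ 91 (mod 370).
Check: 61 × 91 = 5551 ≡ 1 (mod 370)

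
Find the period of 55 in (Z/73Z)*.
9

73 is prime, so ord(55) divides φ(73) = 72.
Divisors of 72: 1, 2, 3, 4, 6, 8, 9, 12, 18, 24, 36, 72.
Repeated squaring: 55^1 ≡ 55, 55^2 ≡ 32, 55^4 ≡ 2, 55^8 ≡ 4, 55^16 ≡ 16, 55^32 ≡ 37, 55^64 ≡ 55 (mod 73).
Test 55^d mod 73 for each divisor d in increasing order:
55^1 ≡ 55
55^2 ≡ 32
55^3 = 55^2·55^1 ≡ 8
55^4 ≡ 2
55^6 = 55^4·55^2 ≡ 64
55^8 ≡ 4
55^9 = 55^8·55^1 ≡ 1  ← first divisor giving 1
The order is 9.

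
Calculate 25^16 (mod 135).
115

Repeated squaring. Binary of 16 = 10000.
25^1 ≡ 25 (mod 135); 25^2 ≡ 85 (mod 135); 25^4 ≡ 70 (mod 135); 25^8 ≡ 40 (mod 135); 25^16 ≡ 115 (mod 135)
25^16 = 25^16 ≡ 115 (mod 135)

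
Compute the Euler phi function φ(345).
176

345 = 3 × 5 × 23
φ(n) = n × ∏(1 - 1/p) for each prime p dividing n
φ(345) = 345 × (1 - 1/3) × (1 - 1/5) × (1 - 1/23) = 176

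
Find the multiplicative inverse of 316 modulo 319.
106

gcd(316, 319) = 1, so the inverse exists.
Extended Euclidean algorithm on (319, 316):
319 = 1 × 316 + 3  ⟹  3 = (1)·319 + (-1)·316
316 = 105 × 3 + 1  ⟹  1 = (-105)·319 + (106)·316
So (106)·316 ≡ 1 (mod 319), i.e. 316^(-1) ≡ 106 (mod 319).
Check: 316 × 106 = 33496 ≡ 1 (mod 319)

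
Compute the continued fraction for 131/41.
[3; 5, 8]

Euclidean algorithm steps:
131 = 3 × 41 + 8
41 = 5 × 8 + 1
8 = 8 × 1 + 0
Continued fraction: [3; 5, 8]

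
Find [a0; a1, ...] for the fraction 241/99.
[2; 2, 3, 3, 4]

Euclidean algorithm steps:
241 = 2 × 99 + 43
99 = 2 × 43 + 13
43 = 3 × 13 + 4
13 = 3 × 4 + 1
4 = 4 × 1 + 0
Continued fraction: [2; 2, 3, 3, 4]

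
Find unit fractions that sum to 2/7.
1/4 + 1/28

Greedy algorithm:
2/7: ceiling(7/2) = 4, use 1/4
1/28: ceiling(28/1) = 28, use 1/28
Result: 2/7 = 1/4 + 1/28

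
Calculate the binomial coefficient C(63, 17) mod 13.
7

Using Lucas' theorem:
Write n=63 and k=17 in base 13:
n in base 13: [4, 11]
k in base 13: [1, 4]
C(63,17) mod 13 = ∏ C(n_i, k_i) mod 13
Digit binomials (mod 13): C(4,1) = 4; C(11,4) = 330 ≡ 5
Product: 4 × 5 = 20 ≡ 7 (mod 13)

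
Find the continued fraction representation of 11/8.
[1; 2, 1, 2]

Euclidean algorithm steps:
11 = 1 × 8 + 3
8 = 2 × 3 + 2
3 = 1 × 2 + 1
2 = 2 × 1 + 0
Continued fraction: [1; 2, 1, 2]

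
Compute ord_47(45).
46

47 is prime, so ord(45) divides φ(47) = 46.
Divisors of 46: 1, 2, 23, 46.
Repeated squaring: 45^1 ≡ 45, 45^2 ≡ 4, 45^4 ≡ 16, 45^8 ≡ 21, 45^16 ≡ 18, 45^32 ≡ 42 (mod 47).
Test 45^d mod 47 for each divisor d in increasing order:
45^1 ≡ 45
45^2 ≡ 4
45^23 = 45^16·45^4·45^2·45^1 ≡ 46
45^46 = 45^32·45^8·45^4·45^2 ≡ 1  ← first divisor giving 1
The order is 46.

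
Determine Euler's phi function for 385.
240

385 = 5 × 7 × 11
φ(n) = n × ∏(1 - 1/p) for each prime p dividing n
φ(385) = 385 × (1 - 1/5) × (1 - 1/7) × (1 - 1/11) = 240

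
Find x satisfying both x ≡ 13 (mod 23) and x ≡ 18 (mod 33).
381

Using Chinese Remainder Theorem:
M = 23 × 33 = 759
M1 = 33, M2 = 23
y1 = 33^(-1) mod 23 = 7
y2 = 23^(-1) mod 33 = 23
x = (13×33×7 + 18×23×23) mod 759 = 381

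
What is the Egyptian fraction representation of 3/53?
1/18 + 1/954

Greedy algorithm:
3/53: ceiling(53/3) = 18, use 1/18
1/954: ceiling(954/1) = 954, use 1/954
Result: 3/53 = 1/18 + 1/954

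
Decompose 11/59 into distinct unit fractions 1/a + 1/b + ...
1/6 + 1/51 + 1/6018

Greedy algorithm:
11/59: ceiling(59/11) = 6, use 1/6
7/354: ceiling(354/7) = 51, use 1/51
1/6018: ceiling(6018/1) = 6018, use 1/6018
Result: 11/59 = 1/6 + 1/51 + 1/6018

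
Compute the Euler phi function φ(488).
240

488 = 2^3 × 61
φ(n) = n × ∏(1 - 1/p) for each prime p dividing n
φ(488) = 488 × (1 - 1/2) × (1 - 1/61) = 240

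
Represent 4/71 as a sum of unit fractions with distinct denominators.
1/18 + 1/1278

Greedy algorithm:
4/71: ceiling(71/4) = 18, use 1/18
1/1278: ceiling(1278/1) = 1278, use 1/1278
Result: 4/71 = 1/18 + 1/1278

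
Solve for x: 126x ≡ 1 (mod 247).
198

gcd(126, 247) = 1, so the inverse exists.
Extended Euclidean algorithm on (247, 126):
247 = 1 × 126 + 121  ⟹  121 = (1)·247 + (-1)·126
126 = 1 × 121 + 5  ⟹  5 = (-1)·247 + (2)·126
121 = 24 × 5 + 1  ⟹  1 = (25)·247 + (-49)·126
So (-49)·126 ≡ 1 (mod 247), i.e. 126^(-1) ≡ -49 ≡ 198 (mod 247).
Check: 126 × 198 = 24948 ≡ 1 (mod 247)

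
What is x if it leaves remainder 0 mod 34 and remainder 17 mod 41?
714

Using Chinese Remainder Theorem:
M = 34 × 41 = 1394
M1 = 41, M2 = 34
y1 = 41^(-1) mod 34 = 5
y2 = 34^(-1) mod 41 = 35
x = (0×41×5 + 17×34×35) mod 1394 = 714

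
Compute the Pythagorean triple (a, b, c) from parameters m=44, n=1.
(1935, 88, 1937)

Euclid's formula: a = m² - n², b = 2mn, c = m² + n²
m = 44, n = 1
a = 44² - 1² = 1936 - 1 = 1935
b = 2 × 44 × 1 = 88
c = 44² + 1² = 1936 + 1 = 1937
Verification: 1935² + 88² = 3744225 + 7744 = 3751969 = 1937² ✓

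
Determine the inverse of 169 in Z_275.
179

gcd(169, 275) = 1, so the inverse exists.
Extended Euclidean algorithm on (275, 169):
275 = 1 × 169 + 106  ⟹  106 = (1)·275 + (-1)·169
169 = 1 × 106 + 63  ⟹  63 = (-1)·275 + (2)·169
106 = 1 × 63 + 43  ⟹  43 = (2)·275 + (-3)·169
63 = 1 × 43 + 20  ⟹  20 = (-3)·275 + (5)·169
43 = 2 × 20 + 3  ⟹  3 = (8)·275 + (-13)·169
20 = 6 × 3 + 2  ⟹  2 = (-51)·275 + (83)·169
3 = 1 × 2 + 1  ⟹  1 = (59)·275 + (-96)·169
So (-96)·169 ≡ 1 (mod 275), i.e. 169^(-1) ≡ -96 ≡ 179 (mod 275).
Check: 169 × 179 = 30251 ≡ 1 (mod 275)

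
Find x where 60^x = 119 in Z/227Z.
169

Baby-step giant-step with step n = ⌈√227⌉ = 16.
Baby steps 60^j mod 227 (j:value) for j=0..15: 0:1, 1:60, 2:195, 3:123, 4:116, 5:150, 6:147, 7:194, 8:63, 9:148, 10:27, 11:31, 12:44, 13:143, 14:181, 15:191.
Giant-step multiplier: 60^(-16) ≡ 60^(226-16) = 60^210 ≡ 97 (mod 227).
Giant steps γ_i = 119·97^i mod 227: γ_0=119, γ_1=193, γ_2=107, γ_3=164, γ_4=18, γ_5=157, γ_6=20, γ_7=124, γ_8=224, γ_9=163, γ_10=148 (in table at j=9).
x = i·n + j = 10·16 + 9 = 169.
Check: 60^169 ≡ 119 (mod 227).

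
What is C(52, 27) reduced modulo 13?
0

Using Lucas' theorem:
Write n=52 and k=27 in base 13:
n in base 13: [4, 0]
k in base 13: [2, 1]
C(52,27) mod 13 = ∏ C(n_i, k_i) mod 13
Digit binomials (mod 13): C(4,2) = 6; C(0,1) = 0 (k_i > n_i)
Product: 6 × 0 = 0 ≡ 0 (mod 13)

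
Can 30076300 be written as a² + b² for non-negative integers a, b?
Not possible

Factorization: 30076300 = 2^2 × 5^2 × 67^3
By Fermat: n is sum of two squares iff every prime p ≡ 3 (mod 4) appears to even power.
Prime(s) ≡ 3 (mod 4) with odd exponent: [(67, 3)]
Therefore 30076300 cannot be expressed as a² + b².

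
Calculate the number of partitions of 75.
8118264

p(n) counts ways to write n as a sum of positive integers (order ignored).
Euler's pentagonal recurrence: p(k) = p(k-1) + p(k-2) - p(k-5) - p(k-7) + p(k-12) + p(k-15) - ... (offsets j(3j∓1)/2, signs ++--, p(0)=1, p(<0)=0).
DP table for k = 0..74: p(0)=1, p(1)=1, p(2)=2, p(3)=3, p(4)=5, p(5)=7, p(6)=11, p(7)=15, p(8)=22, p(9)=30, p(10)=42, p(11)=56, p(12)=77, p(13)=101, p(14)=135, p(15)=176, p(16)=231, p(17)=297, p(18)=385, p(19)=490, p(20)=627, p(21)=792, p(22)=1002, p(23)=1255, p(24)=1575, p(25)=1958, p(26)=2436, p(27)=3010, p(28)=3718, p(29)=4565, p(30)=5604, p(31)=6842, p(32)=8349, p(33)=10143, p(34)=12310, p(35)=14883, p(36)=17977, p(37)=21637, p(38)=26015, p(39)=31185, p(40)=37338, p(41)=44583, p(42)=53174, p(43)=63261, p(44)=75175, p(45)=89134, p(46)=105558, p(47)=124754, p(48)=147273, p(49)=173525, p(50)=204226, p(51)=239943, p(52)=281589, p(53)=329931, p(54)=386155, p(55)=451276, p(56)=526823, p(57)=614154, p(58)=715220, p(59)=831820, p(60)=966467, p(61)=1121505, p(62)=1300156, p(63)=1505499, p(64)=1741630, p(65)=2012558, p(66)=2323520, p(67)=2679689, p(68)=3087735, p(69)=3554345, p(70)=4087968, p(71)=4697205, p(72)=5392783, p(73)=6185689, p(74)=7089500.
Final step: p(75) = p(74) + p(73) - p(70) - p(68) + p(63) + p(60) - p(53) - p(49) + p(40) + p(35) - p(24) - p(18) + p(5)
= 7089500 + 6185689 - 4087968 - 3087735 + 1505499 + 966467 - 329931 - 173525 + 37338 + 14883 - 1575 - 385 + 7
= 8118264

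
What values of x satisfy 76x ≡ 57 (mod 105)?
x ≡ 27 (mod 105)

gcd(76, 105) = 1, which divides 57, so solutions exist.
Find 76^(-1) mod 105 by the extended Euclidean algorithm:
105 = 1 × 76 + 29  ⟹  29 = (1)·105 + (-1)·76
76 = 2 × 29 + 18  ⟹  18 = (-2)·105 + (3)·76
29 = 1 × 18 + 11  ⟹  11 = (3)·105 + (-4)·76
18 = 1 × 11 + 7  ⟹  7 = (-5)·105 + (7)·76
11 = 1 × 7 + 4  ⟹  4 = (8)·105 + (-11)·76
7 = 1 × 4 + 3  ⟹  3 = (-13)·105 + (18)·76
4 = 1 × 3 + 1  ⟹  1 = (21)·105 + (-29)·76
So (-29)·76 ≡ 1 (mod 105), i.e. 76^(-1) ≡ -29 ≡ 76 (mod 105).
x ≡ 76 × 57 = 4332 ≡ 27 (mod 105).
Check: 76 × 27 = 2052 ≡ 57 (mod 105).
Unique solution: x ≡ 27 (mod 105)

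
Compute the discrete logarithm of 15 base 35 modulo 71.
26

Baby-step giant-step with step n = ⌈√71⌉ = 9.
Baby steps 35^j mod 71 (j:value) for j=0..8: 0:1, 1:35, 2:18, 3:62, 4:40, 5:51, 6:10, 7:66, 8:38.
Giant-step multiplier: 35^(-9) ≡ 35^(70-9) = 35^61 ≡ 56 (mod 71).
Giant steps γ_i = 15·56^i mod 71: γ_0=15, γ_1=59, γ_2=38 (in table at j=8).
x = i·n + j = 2·9 + 8 = 26.
Check: 35^26 ≡ 15 (mod 71).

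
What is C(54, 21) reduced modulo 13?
0

Using Lucas' theorem:
Write n=54 and k=21 in base 13:
n in base 13: [4, 2]
k in base 13: [1, 8]
C(54,21) mod 13 = ∏ C(n_i, k_i) mod 13
Digit binomials (mod 13): C(4,1) = 4; C(2,8) = 0 (k_i > n_i)
Product: 4 × 0 = 0 ≡ 0 (mod 13)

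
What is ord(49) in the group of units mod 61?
30

61 is prime, so ord(49) divides φ(61) = 60.
Divisors of 60: 1, 2, 3, 4, 5, 6, 10, 12, 15, 20, 30, 60.
Repeated squaring: 49^1 ≡ 49, 49^2 ≡ 22, 49^4 ≡ 57, 49^8 ≡ 16, 49^16 ≡ 12, 49^32 ≡ 22 (mod 61).
Test 49^d mod 61 for each divisor d in increasing order:
49^1 ≡ 49
49^2 ≡ 22
49^3 = 49^2·49^1 ≡ 41
49^4 ≡ 57
49^5 = 49^4·49^1 ≡ 48
49^6 = 49^4·49^2 ≡ 34
49^10 = 49^8·49^2 ≡ 47
49^12 = 49^8·49^4 ≡ 58
49^15 = 49^8·49^4·49^2·49^1 ≡ 60
49^20 = 49^16·49^4 ≡ 13
49^30 = 49^16·49^8·49^4·49^2 ≡ 1  ← first divisor giving 1
The order is 30.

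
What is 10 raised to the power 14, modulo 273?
100

Repeated squaring. Binary of 14 = 1110.
10^1 ≡ 10 (mod 273); 10^2 ≡ 100 (mod 273); 10^4 ≡ 172 (mod 273); 10^8 ≡ 100 (mod 273)
10^14 = 10^2 × 10^4 × 10^8 ≡ 100 (mod 273)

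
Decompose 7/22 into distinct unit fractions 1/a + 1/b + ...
1/4 + 1/15 + 1/660

Greedy algorithm:
7/22: ceiling(22/7) = 4, use 1/4
3/44: ceiling(44/3) = 15, use 1/15
1/660: ceiling(660/1) = 660, use 1/660
Result: 7/22 = 1/4 + 1/15 + 1/660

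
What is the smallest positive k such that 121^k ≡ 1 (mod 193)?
32

193 is prime, so ord(121) divides φ(193) = 192.
Divisors of 192: 1, 2, 3, 4, 6, 8, 12, 16, 24, 32, 48, 64, 96, 192.
Repeated squaring: 121^1 ≡ 121, 121^2 ≡ 166, 121^4 ≡ 150, 121^8 ≡ 112, 121^16 ≡ 192, 121^32 ≡ 1, 121^64 ≡ 1, 121^128 ≡ 1 (mod 193).
Test 121^d mod 193 for each divisor d in increasing order:
121^1 ≡ 121
121^2 ≡ 166
121^3 = 121^2·121^1 ≡ 14
121^4 ≡ 150
121^6 = 121^4·121^2 ≡ 3
121^8 ≡ 112
121^12 = 121^8·121^4 ≡ 9
121^16 ≡ 192
121^24 = 121^16·121^8 ≡ 81
121^32 ≡ 1  ← first divisor giving 1
The order is 32.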